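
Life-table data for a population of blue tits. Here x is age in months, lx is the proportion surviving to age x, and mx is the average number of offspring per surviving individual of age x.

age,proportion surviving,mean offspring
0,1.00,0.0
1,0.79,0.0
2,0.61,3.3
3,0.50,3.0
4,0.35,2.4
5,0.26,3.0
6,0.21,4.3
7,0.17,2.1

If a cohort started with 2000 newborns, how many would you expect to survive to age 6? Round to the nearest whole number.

Expected survivors = N0 · l_6 = 2000 × 0.21 = 420 → 420

420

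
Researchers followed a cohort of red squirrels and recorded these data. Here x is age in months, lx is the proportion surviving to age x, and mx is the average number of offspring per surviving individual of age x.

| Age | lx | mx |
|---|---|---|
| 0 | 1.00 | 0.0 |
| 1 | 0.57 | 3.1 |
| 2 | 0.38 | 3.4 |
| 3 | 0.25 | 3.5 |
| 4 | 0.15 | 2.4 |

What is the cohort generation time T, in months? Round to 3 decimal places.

lx·mx: 0, 1.767, 1.292, 0.875, 0.36 → R0 = 4.294
x·lx·mx: 0, 1.767, 2.584, 2.625, 1.44 → Σ = 8.416
T = 8.416 / 4.294 = 1.959944… → 1.960

1.960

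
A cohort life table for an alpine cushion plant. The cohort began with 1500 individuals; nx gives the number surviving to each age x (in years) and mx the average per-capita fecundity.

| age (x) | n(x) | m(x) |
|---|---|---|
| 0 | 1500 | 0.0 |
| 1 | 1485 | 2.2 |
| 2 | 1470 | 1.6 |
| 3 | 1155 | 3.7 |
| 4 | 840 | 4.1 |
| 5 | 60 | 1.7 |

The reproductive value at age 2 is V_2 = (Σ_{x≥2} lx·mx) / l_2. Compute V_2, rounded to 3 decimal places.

6.919

lx = nx/n0 = nx/1500: 1, 0.99, 0.98, 0.77, 0.56, 0.04
lx·mx for x ≥ 2: 1.568, 2.849, 2.296, 0.068 → sum = 6.781
V_2 = 6.781 / l_2 = 6.781 / 0.98 = 6.919388… → 6.919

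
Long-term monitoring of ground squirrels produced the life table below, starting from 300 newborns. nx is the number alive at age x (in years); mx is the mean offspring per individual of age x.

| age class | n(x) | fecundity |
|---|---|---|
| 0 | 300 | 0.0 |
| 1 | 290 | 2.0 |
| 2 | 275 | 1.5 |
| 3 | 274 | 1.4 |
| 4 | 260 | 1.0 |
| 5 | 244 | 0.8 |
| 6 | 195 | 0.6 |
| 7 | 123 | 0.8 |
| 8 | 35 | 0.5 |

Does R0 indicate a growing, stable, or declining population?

growing

lx = nx/n0 = nx/300: 1, 0.96667…, 0.91667…, 0.91333…, 0.86667…, 0.81333…, 0.65, 0.41, 0.11667…
R0 = Σ lx·mx = 0 + 1.933333… + 1.375… + 1.278667… + 0.866667… + 0.650667… + 0.39 + 0.328 + 0.058333… = 6.880667…
R0 > 1, so the population is growing.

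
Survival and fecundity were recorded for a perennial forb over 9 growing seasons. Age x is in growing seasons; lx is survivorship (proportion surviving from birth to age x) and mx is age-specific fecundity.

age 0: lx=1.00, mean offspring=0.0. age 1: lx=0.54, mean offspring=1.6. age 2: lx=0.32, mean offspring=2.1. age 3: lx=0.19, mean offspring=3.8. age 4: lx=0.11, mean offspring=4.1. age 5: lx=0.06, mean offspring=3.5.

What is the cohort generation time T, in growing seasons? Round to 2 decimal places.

2.48

lx·mx: 0, 0.864, 0.672, 0.722, 0.451, 0.21 → R0 = 2.919
x·lx·mx: 0, 0.864, 1.344, 2.166, 1.804, 1.05 → Σ = 7.228
T = 7.228 / 2.919 = 2.47619… → 2.48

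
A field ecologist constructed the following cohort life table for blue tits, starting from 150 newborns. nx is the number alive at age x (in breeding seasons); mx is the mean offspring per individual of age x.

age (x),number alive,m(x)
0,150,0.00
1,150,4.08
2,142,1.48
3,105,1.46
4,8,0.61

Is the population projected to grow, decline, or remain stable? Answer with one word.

lx = nx/n0 = nx/150: 1, 1, 0.94667…, 0.7, 0.05333…
R0 = Σ lx·mx = 0 + 4.08 + 1.401067… + 1.022 + 0.032533… = 6.5356…
R0 > 1, so the population is growing.

growing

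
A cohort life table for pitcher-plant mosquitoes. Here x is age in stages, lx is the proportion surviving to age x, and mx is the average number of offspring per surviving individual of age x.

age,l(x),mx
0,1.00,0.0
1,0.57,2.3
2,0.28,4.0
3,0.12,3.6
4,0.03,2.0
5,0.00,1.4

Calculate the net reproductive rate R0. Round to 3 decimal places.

2.923

lx·mx by age: 0, 1.311, 1.12, 0.432, 0.06, 0
R0 = Σ lx·mx = 2.923 → 2.923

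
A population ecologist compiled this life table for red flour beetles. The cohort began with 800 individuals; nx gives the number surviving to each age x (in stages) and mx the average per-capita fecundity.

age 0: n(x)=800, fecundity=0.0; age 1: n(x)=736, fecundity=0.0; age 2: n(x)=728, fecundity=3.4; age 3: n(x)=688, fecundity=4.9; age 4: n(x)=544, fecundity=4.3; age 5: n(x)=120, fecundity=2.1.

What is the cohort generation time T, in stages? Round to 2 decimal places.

lx = nx/n0 = nx/800: 1, 0.92, 0.91, 0.86, 0.68, 0.15
lx·mx: 0, 0, 3.094, 4.214, 2.924, 0.315 → R0 = 10.547
x·lx·mx: 0, 0, 6.188, 12.642, 11.696, 1.575 → Σ = 32.101
T = 32.101 / 10.547 = 3.043614… → 3.04

3.04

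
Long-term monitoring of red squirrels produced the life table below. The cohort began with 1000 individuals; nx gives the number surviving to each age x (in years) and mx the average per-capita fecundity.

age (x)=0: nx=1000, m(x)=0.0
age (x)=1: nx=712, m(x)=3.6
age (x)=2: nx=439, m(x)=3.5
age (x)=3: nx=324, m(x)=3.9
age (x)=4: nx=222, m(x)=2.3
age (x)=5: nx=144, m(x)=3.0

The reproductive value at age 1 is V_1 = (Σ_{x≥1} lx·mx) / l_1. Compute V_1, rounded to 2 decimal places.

lx = nx/n0 = nx/1000: 1, 0.712, 0.439, 0.324, 0.222, 0.144
lx·mx for x ≥ 1: 2.5632, 1.5365, 1.2636, 0.5106, 0.432 → sum = 6.3059
V_1 = 6.3059 / l_1 = 6.3059 / 0.712 = 8.856601… → 8.86

8.86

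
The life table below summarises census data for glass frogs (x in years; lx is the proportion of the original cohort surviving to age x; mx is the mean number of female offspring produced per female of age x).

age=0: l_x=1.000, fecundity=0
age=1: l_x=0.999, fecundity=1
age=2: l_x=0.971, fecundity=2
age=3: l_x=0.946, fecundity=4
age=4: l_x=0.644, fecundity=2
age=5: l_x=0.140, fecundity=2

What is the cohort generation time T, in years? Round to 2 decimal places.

lx·mx: 0, 0.999, 1.942, 3.784, 1.288, 0.28 → R0 = 8.293
x·lx·mx: 0, 0.999, 3.884, 11.352, 5.152, 1.4 → Σ = 22.787
T = 22.787 / 8.293 = 2.747739… → 2.75

2.75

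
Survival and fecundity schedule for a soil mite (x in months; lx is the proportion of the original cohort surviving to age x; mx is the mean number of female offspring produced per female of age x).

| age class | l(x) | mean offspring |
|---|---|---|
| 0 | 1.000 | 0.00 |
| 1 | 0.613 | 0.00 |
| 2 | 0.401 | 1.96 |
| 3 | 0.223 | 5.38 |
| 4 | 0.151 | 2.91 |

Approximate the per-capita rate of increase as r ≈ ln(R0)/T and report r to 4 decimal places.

0.3101

R0 = Σ lx·mx = 0 + 0 + 0.78596 + 1.19974 + 0.43941 = 2.42511
Σ x·lx·mx = 6.92878; T = 6.92878/2.42511 = 2.8571…
r ≈ ln(R0)/T = ln(2.42511)/2.8571… = 0.310062… → 0.3101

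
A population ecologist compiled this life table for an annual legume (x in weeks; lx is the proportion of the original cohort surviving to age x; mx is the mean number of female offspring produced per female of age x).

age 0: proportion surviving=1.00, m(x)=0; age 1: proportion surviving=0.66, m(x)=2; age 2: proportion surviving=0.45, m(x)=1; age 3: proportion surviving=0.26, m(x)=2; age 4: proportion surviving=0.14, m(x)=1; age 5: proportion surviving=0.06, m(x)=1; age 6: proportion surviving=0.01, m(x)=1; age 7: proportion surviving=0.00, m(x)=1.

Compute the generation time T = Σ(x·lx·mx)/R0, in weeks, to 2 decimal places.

lx·mx: 0, 1.32, 0.45, 0.52, 0.14, 0.06, 0.01, 0 → R0 = 2.5
x·lx·mx: 0, 1.32, 0.9, 1.56, 0.56, 0.3, 0.06, 0 → Σ = 4.7
T = 4.7 / 2.5 = 1.88 → 1.88

1.88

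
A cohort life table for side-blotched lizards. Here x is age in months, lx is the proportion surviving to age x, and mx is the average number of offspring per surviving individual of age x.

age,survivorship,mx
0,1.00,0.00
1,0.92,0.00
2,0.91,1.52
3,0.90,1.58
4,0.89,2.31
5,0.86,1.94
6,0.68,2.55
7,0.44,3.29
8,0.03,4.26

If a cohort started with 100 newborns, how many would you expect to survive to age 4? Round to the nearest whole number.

89

Expected survivors = N0 · l_4 = 100 × 0.89 = 89 → 89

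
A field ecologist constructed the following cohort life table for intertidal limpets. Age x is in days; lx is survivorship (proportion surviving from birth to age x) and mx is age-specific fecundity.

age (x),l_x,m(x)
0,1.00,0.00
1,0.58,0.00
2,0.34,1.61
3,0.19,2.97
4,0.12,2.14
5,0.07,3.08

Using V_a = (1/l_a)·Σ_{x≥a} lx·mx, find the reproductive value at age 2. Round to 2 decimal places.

4.66

lx·mx for x ≥ 2: 0.5474, 0.5643, 0.2568, 0.2156 → sum = 1.5841
V_2 = 1.5841 / l_2 = 1.5841 / 0.34 = 4.659118… → 4.66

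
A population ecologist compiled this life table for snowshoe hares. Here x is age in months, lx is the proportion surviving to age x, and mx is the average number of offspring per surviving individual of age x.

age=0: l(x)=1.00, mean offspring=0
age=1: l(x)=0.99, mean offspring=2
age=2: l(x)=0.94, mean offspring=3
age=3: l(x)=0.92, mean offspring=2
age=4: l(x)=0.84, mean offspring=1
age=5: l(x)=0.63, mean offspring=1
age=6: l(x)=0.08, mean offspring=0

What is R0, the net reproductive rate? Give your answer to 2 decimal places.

8.11

lx·mx by age: 0, 1.98, 2.82, 1.84, 0.84, 0.63, 0
R0 = Σ lx·mx = 8.11 → 8.11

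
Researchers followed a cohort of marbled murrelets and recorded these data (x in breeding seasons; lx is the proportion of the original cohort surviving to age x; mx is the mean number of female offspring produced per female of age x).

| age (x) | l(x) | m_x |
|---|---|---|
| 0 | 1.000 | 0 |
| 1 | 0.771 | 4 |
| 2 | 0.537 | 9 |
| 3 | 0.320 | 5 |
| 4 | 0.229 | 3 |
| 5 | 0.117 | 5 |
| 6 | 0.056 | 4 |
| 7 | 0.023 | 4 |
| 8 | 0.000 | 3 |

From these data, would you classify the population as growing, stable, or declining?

growing

R0 = Σ lx·mx = 0 + 3.084 + 4.833 + 1.6 + 0.687 + 0.585 + 0.224 + 0.092 + 0 = 11.105
R0 > 1, so the population is growing.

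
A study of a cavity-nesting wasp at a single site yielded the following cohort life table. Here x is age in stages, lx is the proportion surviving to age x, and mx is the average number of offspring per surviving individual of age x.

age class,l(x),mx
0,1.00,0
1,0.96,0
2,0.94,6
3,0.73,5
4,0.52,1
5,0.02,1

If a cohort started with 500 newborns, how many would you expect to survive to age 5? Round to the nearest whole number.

Expected survivors = N0 · l_5 = 500 × 0.02 = 10 → 10

10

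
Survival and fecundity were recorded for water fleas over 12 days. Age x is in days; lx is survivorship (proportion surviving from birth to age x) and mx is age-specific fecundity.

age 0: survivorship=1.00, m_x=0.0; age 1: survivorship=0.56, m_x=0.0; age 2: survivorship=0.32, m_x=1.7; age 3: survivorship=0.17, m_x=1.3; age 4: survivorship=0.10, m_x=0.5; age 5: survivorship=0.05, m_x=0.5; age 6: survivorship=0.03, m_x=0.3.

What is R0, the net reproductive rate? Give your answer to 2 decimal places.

lx·mx by age: 0, 0, 0.544, 0.221, 0.05, 0.025, 0.009
R0 = Σ lx·mx = 0.849 → 0.85

0.85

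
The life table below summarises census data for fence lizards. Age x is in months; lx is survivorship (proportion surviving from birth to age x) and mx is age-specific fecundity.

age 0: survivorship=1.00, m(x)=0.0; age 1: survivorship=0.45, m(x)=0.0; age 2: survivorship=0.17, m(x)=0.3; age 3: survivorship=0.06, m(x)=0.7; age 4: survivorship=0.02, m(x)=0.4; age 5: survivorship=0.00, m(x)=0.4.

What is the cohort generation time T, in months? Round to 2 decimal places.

2.57

lx·mx: 0, 0, 0.051, 0.042, 0.008, 0 → R0 = 0.101
x·lx·mx: 0, 0, 0.102, 0.126, 0.032, 0 → Σ = 0.26
T = 0.26 / 0.101 = 2.574257… → 2.57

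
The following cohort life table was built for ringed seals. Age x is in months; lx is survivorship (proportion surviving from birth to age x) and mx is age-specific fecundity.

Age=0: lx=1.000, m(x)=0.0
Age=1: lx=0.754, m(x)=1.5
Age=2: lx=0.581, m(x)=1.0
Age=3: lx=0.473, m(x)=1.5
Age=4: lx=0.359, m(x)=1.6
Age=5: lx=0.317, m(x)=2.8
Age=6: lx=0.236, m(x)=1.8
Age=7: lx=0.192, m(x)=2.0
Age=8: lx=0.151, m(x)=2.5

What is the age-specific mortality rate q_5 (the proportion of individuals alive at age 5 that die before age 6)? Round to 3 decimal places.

0.256

q_5 = (l_5 − l_6) / l_5 = (0.317 − 0.236) / 0.317
     = 0.081 / 0.317 = 0.255521… → 0.256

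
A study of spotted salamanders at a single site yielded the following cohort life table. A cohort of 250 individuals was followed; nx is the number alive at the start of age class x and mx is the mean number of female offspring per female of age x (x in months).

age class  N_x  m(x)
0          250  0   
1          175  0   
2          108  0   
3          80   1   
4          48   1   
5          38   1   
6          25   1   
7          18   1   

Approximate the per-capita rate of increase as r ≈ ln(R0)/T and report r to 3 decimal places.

lx = nx/n0 = nx/250: 1, 0.7, 0.432, 0.32, 0.192, 0.152, 0.1, 0.072
R0 = Σ lx·mx = 0 + 0 + 0 + 0.32 + 0.192 + 0.152 + 0.1 + 0.072 = 0.836
Σ x·lx·mx = 3.592; T = 3.592/0.836 = 4.29665…
r ≈ ln(R0)/T = ln(0.836)/4.29665… = -0.04169… → -0.042

-0.042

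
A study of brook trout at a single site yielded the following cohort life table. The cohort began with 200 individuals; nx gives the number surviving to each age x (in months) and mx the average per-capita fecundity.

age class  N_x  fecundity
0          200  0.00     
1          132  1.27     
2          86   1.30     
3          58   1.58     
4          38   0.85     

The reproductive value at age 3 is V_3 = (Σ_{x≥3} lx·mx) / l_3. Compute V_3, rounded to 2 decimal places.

lx = nx/n0 = nx/200: 1, 0.66, 0.43, 0.29, 0.19
lx·mx for x ≥ 3: 0.4582, 0.1615 → sum = 0.6197
V_3 = 0.6197 / l_3 = 0.6197 / 0.29 = 2.136897… → 2.14

2.14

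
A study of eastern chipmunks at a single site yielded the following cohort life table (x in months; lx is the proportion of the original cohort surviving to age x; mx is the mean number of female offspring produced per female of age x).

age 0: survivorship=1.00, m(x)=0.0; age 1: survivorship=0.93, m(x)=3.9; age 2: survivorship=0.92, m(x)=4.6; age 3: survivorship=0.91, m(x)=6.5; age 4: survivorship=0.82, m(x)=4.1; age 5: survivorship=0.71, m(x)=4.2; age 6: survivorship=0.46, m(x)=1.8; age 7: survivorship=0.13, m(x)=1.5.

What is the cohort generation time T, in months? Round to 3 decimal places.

lx·mx: 0, 3.627, 4.232, 5.915, 3.362, 2.982, 0.828, 0.195 → R0 = 21.141
x·lx·mx: 0, 3.627, 8.464, 17.745, 13.448, 14.91, 4.968, 1.365 → Σ = 64.527
T = 64.527 / 21.141 = 3.052221… → 3.052

3.052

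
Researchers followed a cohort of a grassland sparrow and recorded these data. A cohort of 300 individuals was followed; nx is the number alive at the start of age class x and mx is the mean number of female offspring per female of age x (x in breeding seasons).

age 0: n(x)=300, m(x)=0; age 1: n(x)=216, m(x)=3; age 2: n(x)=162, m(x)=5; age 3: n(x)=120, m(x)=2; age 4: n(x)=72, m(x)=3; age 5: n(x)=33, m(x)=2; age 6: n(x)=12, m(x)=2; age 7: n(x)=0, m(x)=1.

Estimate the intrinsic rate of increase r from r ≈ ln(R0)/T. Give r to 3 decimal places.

0.880

lx = nx/n0 = nx/300: 1, 0.72, 0.54, 0.4, 0.24, 0.11, 0.04, 0
R0 = Σ lx·mx = 0 + 2.16 + 2.7 + 0.8 + 0.72 + 0.22 + 0.08 + 0 = 6.68
Σ x·lx·mx = 14.42; T = 14.42/6.68 = 2.15868…
r ≈ ln(R0)/T = ln(6.68)/2.15868… = 0.87976… → 0.880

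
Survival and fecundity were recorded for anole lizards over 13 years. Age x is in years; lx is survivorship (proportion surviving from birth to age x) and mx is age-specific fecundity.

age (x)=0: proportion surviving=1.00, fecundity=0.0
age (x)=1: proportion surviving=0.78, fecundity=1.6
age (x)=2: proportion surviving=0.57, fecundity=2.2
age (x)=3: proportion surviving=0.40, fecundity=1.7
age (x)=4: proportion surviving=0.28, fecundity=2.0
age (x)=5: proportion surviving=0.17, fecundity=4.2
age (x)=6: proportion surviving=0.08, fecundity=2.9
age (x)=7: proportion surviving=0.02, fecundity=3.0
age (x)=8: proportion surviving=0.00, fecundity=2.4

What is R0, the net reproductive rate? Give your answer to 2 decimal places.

lx·mx by age: 0, 1.248, 1.254, 0.68, 0.56, 0.714, 0.232, 0.06, 0
R0 = Σ lx·mx = 4.748 → 4.75

4.75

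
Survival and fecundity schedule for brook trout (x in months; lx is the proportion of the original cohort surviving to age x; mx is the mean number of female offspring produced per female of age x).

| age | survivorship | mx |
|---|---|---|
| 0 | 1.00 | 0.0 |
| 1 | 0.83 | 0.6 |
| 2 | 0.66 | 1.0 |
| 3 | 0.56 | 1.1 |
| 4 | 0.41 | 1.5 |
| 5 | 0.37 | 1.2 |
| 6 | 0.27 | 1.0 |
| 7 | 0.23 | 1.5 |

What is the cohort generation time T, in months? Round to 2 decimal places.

lx·mx: 0, 0.498, 0.66, 0.616, 0.615, 0.444, 0.27, 0.345 → R0 = 3.448
x·lx·mx: 0, 0.498, 1.32, 1.848, 2.46, 2.22, 1.62, 2.415 → Σ = 12.381
T = 12.381 / 3.448 = 3.590777… → 3.59

3.59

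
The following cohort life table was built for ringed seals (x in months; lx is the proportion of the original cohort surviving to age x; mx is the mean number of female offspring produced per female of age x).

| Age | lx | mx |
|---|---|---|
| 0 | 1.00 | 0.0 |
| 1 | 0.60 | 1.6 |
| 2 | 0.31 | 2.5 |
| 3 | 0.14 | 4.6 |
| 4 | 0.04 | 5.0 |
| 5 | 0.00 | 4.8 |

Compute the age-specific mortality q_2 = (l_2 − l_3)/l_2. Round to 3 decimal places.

0.548

q_2 = (l_2 − l_3) / l_2 = (0.31 − 0.14) / 0.31
     = 0.17 / 0.31 = 0.548387… → 0.548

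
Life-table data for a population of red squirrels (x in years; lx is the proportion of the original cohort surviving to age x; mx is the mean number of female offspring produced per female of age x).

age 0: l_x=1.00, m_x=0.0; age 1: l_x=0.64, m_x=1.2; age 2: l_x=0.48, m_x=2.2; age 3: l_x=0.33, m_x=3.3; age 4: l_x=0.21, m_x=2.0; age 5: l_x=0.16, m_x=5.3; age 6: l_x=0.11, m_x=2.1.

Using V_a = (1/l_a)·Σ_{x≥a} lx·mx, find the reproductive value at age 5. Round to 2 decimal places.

6.74

lx·mx for x ≥ 5: 0.848, 0.231 → sum = 1.079
V_5 = 1.079 / l_5 = 1.079 / 0.16 = 6.74375 → 6.74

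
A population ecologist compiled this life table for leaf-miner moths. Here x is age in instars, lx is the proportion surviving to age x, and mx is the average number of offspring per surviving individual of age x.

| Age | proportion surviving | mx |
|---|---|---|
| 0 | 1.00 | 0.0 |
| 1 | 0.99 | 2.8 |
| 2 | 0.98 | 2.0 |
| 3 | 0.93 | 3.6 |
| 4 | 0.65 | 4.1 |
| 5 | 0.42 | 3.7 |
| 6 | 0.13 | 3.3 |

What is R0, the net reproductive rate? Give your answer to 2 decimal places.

lx·mx by age: 0, 2.772, 1.96, 3.348, 2.665, 1.554, 0.429
R0 = Σ lx·mx = 12.728 → 12.73

12.73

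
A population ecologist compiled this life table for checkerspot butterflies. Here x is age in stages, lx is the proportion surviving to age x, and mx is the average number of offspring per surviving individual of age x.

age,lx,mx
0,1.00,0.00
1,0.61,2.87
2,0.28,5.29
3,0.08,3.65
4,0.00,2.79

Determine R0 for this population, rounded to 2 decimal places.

3.52

lx·mx by age: 0, 1.7507, 1.4812, 0.292, 0
R0 = Σ lx·mx = 3.5239 → 3.52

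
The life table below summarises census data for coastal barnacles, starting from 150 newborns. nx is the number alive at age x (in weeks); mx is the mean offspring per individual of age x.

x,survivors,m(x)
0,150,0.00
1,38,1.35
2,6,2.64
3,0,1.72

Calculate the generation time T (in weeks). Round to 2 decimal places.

1.24

lx = nx/n0 = nx/150: 1, 0.25333…, 0.04, 0
lx·mx: 0, 0.342…, 0.1056, 0 → R0 = 0.4476…
x·lx·mx: 0, 0.342…, 0.2112, 0 → Σ = 0.5532…
T = 0.5532… / 0.4476… = 1.235925… → 1.24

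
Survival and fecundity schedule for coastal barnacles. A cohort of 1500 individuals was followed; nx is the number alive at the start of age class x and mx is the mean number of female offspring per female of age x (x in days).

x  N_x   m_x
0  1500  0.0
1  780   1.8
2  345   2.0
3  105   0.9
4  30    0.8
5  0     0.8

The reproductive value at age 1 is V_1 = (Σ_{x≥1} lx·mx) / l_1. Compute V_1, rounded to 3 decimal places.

lx = nx/n0 = nx/1500: 1, 0.52, 0.23, 0.07, 0.02, 0
lx·mx for x ≥ 1: 0.936, 0.46, 0.063, 0.016, 0 → sum = 1.475
V_1 = 1.475 / l_1 = 1.475 / 0.52 = 2.836538… → 2.837

2.837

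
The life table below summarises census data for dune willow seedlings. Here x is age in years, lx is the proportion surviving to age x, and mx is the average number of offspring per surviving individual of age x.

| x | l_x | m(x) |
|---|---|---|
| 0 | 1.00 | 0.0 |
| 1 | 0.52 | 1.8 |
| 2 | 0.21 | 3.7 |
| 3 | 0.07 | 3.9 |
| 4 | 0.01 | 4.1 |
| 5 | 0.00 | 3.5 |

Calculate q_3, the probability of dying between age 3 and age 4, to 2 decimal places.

0.86

q_3 = (l_3 − l_4) / l_3 = (0.07 − 0.01) / 0.07
     = 0.06 / 0.07 = 0.857143… → 0.86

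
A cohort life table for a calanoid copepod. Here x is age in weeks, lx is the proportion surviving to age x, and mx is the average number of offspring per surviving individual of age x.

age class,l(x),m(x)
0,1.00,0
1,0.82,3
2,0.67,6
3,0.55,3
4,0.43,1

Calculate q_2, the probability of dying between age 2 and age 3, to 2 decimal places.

0.18

q_2 = (l_2 − l_3) / l_2 = (0.67 − 0.55) / 0.67
     = 0.12 / 0.67 = 0.179104… → 0.18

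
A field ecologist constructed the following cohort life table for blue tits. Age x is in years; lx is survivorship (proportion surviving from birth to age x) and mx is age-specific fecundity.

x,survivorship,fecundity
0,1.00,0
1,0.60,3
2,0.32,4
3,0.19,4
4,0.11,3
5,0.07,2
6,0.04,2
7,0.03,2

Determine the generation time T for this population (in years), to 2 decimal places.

2.15

lx·mx: 0, 1.8, 1.28, 0.76, 0.33, 0.14, 0.08, 0.06 → R0 = 4.45
x·lx·mx: 0, 1.8, 2.56, 2.28, 1.32, 0.7, 0.48, 0.42 → Σ = 9.56
T = 9.56 / 4.45 = 2.148315… → 2.15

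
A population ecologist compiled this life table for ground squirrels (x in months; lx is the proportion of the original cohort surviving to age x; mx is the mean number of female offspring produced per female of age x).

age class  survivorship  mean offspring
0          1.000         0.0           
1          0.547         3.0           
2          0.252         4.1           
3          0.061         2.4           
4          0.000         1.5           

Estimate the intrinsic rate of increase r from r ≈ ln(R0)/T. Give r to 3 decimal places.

R0 = Σ lx·mx = 0 + 1.641 + 1.0332 + 0.1464 + 0 = 2.8206
Σ x·lx·mx = 4.1466; T = 4.1466/2.8206 = 1.47011…
r ≈ ln(R0)/T = ln(2.8206)/1.47011… = 0.70535… → 0.705

0.705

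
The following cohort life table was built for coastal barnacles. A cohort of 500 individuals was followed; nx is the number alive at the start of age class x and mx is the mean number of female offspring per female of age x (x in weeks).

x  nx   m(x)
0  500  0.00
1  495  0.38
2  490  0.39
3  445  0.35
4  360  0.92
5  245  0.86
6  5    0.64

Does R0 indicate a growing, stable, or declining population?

growing

lx = nx/n0 = nx/500: 1, 0.99, 0.98, 0.89, 0.72, 0.49, 0.01
R0 = Σ lx·mx = 0 + 0.3762 + 0.3822 + 0.3115 + 0.6624 + 0.4214 + 0.0064 = 2.1601
R0 > 1, so the population is growing.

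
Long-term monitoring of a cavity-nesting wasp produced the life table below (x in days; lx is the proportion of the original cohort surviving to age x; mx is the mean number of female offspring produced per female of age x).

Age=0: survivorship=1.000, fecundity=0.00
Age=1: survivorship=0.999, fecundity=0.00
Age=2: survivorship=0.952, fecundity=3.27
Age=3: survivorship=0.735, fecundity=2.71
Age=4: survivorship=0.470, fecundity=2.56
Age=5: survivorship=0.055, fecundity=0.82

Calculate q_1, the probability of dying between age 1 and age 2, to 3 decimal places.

q_1 = (l_1 − l_2) / l_1 = (0.999 − 0.952) / 0.999
     = 0.047 / 0.999 = 0.047047… → 0.047

0.047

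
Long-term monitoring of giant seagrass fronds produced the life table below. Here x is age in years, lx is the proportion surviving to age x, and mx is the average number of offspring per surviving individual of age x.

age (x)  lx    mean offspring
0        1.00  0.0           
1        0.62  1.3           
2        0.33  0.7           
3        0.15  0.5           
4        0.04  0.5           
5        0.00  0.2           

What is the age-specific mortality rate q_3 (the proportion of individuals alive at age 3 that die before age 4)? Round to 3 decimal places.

q_3 = (l_3 − l_4) / l_3 = (0.15 − 0.04) / 0.15
     = 0.11 / 0.15 = 0.733333… → 0.733

0.733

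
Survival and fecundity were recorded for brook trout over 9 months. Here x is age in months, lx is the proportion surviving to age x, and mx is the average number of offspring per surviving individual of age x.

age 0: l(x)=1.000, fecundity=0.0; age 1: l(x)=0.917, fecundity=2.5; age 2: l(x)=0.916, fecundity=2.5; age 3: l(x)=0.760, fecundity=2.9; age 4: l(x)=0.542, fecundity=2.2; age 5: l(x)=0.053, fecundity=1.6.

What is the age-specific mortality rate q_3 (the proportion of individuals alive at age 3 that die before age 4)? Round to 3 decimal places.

q_3 = (l_3 − l_4) / l_3 = (0.76 − 0.542) / 0.76
     = 0.218 / 0.76 = 0.286842… → 0.287

0.287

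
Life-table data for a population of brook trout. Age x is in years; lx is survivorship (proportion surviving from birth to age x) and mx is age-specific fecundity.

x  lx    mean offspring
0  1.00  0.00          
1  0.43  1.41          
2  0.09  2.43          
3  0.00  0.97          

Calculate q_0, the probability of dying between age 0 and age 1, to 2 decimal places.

0.57

q_0 = (l_0 − l_1) / l_0 = (1 − 0.43) / 1
     = 0.57 / 1 = 0.57 → 0.57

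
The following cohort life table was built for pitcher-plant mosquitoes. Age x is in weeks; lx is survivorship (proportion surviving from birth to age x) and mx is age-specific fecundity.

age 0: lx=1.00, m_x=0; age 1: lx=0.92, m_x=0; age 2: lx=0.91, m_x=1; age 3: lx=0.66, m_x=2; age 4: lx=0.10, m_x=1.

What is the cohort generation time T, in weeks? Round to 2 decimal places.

lx·mx: 0, 0, 0.91, 1.32, 0.1 → R0 = 2.33
x·lx·mx: 0, 0, 1.82, 3.96, 0.4 → Σ = 6.18
T = 6.18 / 2.33 = 2.652361… → 2.65

2.65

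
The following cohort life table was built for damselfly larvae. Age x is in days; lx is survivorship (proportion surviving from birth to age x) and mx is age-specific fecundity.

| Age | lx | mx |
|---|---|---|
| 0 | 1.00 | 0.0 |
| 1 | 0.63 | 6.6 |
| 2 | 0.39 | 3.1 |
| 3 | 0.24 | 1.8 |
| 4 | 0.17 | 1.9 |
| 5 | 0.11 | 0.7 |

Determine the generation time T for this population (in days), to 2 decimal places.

1.54

lx·mx: 0, 4.158, 1.209, 0.432, 0.323, 0.077 → R0 = 6.199
x·lx·mx: 0, 4.158, 2.418, 1.296, 1.292, 0.385 → Σ = 9.549
T = 9.549 / 6.199 = 1.54041… → 1.54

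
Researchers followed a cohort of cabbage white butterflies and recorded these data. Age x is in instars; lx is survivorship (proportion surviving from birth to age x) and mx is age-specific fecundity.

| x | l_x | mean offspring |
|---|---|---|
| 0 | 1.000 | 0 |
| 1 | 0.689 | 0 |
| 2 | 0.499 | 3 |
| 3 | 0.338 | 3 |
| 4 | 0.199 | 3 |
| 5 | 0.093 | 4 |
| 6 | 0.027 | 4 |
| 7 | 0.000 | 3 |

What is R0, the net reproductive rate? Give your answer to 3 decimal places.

3.588

lx·mx by age: 0, 0, 1.497, 1.014, 0.597, 0.372, 0.108, 0
R0 = Σ lx·mx = 3.588 → 3.588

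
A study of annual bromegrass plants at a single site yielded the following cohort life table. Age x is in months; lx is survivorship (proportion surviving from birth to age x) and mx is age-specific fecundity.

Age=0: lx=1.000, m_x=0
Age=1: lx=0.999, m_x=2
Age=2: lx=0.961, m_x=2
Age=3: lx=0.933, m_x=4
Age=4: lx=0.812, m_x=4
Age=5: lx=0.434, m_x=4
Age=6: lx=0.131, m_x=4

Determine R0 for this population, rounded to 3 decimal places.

lx·mx by age: 0, 1.998, 1.922, 3.732, 3.248, 1.736, 0.524
R0 = Σ lx·mx = 13.16 → 13.160

13.160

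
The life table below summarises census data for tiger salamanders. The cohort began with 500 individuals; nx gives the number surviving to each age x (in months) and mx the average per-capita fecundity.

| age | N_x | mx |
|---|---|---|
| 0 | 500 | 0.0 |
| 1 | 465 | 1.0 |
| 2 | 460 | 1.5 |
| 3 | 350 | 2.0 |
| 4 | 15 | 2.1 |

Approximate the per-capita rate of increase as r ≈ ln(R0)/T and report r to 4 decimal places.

0.6153

lx = nx/n0 = nx/500: 1, 0.93, 0.92, 0.7, 0.03
R0 = Σ lx·mx = 0 + 0.93 + 1.38 + 1.4 + 0.063 = 3.773
Σ x·lx·mx = 8.142; T = 8.142/3.773 = 2.15796…
r ≈ ln(R0)/T = ln(3.773)/2.15796… = 0.615335… → 0.6153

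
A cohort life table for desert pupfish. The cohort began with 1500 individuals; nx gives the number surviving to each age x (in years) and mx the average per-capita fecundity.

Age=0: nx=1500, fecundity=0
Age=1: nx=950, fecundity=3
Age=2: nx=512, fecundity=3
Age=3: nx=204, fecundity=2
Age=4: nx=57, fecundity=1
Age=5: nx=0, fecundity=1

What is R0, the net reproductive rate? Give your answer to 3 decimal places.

lx = nx/n0 = nx/1500: 1, 0.63333…, 0.34133…, 0.136, 0.038, 0
lx·mx by age: 0, 1.9…, 1.024…, 0.272, 0.038, 0
R0 = Σ lx·mx = 3.234… → 3.234

3.234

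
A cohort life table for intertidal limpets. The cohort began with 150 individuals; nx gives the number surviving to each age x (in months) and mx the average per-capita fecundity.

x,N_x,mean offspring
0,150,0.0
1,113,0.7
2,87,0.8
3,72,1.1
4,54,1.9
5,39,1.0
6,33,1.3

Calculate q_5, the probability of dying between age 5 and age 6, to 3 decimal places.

0.154

lx = nx/n0 = nx/150: 1, 0.75333…, 0.58, 0.48, 0.36, 0.26, 0.22
q_5 = (l_5 − l_6) / l_5 = (0.26 − 0.22) / 0.26
     = 0.04 / 0.26 = 0.153846… → 0.154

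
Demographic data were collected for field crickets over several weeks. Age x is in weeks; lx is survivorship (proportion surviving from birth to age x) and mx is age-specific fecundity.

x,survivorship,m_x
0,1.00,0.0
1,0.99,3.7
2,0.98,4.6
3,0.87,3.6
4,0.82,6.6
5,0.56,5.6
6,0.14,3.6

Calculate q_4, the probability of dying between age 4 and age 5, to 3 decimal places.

q_4 = (l_4 − l_5) / l_4 = (0.82 − 0.56) / 0.82
     = 0.26 / 0.82 = 0.317073… → 0.317

0.317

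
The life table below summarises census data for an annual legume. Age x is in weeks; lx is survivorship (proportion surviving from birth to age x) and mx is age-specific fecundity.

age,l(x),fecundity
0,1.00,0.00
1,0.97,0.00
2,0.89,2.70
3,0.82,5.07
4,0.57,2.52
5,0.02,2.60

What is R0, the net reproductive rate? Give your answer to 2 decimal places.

8.05

lx·mx by age: 0, 0, 2.403, 4.1574, 1.4364, 0.052
R0 = Σ lx·mx = 8.0488 → 8.05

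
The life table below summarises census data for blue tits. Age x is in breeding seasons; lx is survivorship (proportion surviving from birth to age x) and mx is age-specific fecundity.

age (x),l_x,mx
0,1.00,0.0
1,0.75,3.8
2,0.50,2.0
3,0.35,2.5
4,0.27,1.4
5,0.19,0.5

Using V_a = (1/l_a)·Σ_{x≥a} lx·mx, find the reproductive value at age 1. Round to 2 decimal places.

6.93

lx·mx for x ≥ 1: 2.85, 1, 0.875, 0.378, 0.095 → sum = 5.198
V_1 = 5.198 / l_1 = 5.198 / 0.75 = 6.930667… → 6.93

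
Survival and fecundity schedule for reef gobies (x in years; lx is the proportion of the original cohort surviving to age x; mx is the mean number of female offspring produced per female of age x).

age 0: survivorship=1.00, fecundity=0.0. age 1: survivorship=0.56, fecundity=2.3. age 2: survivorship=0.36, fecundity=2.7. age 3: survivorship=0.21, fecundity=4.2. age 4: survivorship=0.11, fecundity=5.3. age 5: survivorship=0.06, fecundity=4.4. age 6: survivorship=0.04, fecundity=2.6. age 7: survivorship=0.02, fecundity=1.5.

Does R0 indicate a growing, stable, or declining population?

R0 = Σ lx·mx = 0 + 1.288 + 0.972 + 0.882 + 0.583 + 0.264 + 0.104 + 0.03 = 4.123
R0 > 1, so the population is growing.

growing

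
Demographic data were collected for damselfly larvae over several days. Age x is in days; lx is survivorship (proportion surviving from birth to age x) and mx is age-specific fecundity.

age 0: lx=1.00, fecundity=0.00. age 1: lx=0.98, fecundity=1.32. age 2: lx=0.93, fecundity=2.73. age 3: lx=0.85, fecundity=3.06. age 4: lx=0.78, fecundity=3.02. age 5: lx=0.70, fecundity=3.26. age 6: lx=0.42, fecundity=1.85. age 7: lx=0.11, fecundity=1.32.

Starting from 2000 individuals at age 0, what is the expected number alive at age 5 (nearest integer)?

1400

Expected survivors = N0 · l_5 = 2000 × 0.70 = 1400 → 1400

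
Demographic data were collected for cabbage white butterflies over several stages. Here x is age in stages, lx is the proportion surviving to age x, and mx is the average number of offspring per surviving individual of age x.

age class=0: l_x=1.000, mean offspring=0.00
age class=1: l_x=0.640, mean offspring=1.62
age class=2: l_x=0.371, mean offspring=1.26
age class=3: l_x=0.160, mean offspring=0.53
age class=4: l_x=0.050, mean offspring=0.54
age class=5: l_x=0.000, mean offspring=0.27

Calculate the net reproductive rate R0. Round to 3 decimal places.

lx·mx by age: 0, 1.0368, 0.46746, 0.0848, 0.027, 0
R0 = Σ lx·mx = 1.61606 → 1.616

1.616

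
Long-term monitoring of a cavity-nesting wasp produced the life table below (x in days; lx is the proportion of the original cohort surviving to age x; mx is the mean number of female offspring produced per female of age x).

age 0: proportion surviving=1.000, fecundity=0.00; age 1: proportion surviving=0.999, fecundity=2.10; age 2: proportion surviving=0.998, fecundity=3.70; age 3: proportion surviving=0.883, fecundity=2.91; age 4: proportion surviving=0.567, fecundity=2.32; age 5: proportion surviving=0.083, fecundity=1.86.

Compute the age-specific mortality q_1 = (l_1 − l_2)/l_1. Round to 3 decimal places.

0.001

q_1 = (l_1 − l_2) / l_1 = (0.999 − 0.998) / 0.999
     = 0.001 / 0.999 = 0.001001… → 0.001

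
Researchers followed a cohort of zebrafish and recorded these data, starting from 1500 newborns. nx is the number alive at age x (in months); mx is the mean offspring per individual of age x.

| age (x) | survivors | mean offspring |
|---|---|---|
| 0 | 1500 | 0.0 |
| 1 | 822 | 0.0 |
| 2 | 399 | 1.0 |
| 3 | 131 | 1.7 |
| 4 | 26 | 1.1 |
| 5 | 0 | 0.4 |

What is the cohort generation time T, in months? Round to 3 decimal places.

2.430

lx = nx/n0 = nx/1500: 1, 0.548, 0.266, 0.08733…, 0.01733…, 0
lx·mx: 0, 0, 0.266, 0.148467…, 0.019067…, 0 → R0 = 0.433533…
x·lx·mx: 0, 0, 0.532, 0.4454…, 0.076267…, 0 → Σ = 1.053667…
T = 1.053667… / 0.433533… = 2.430417… → 2.430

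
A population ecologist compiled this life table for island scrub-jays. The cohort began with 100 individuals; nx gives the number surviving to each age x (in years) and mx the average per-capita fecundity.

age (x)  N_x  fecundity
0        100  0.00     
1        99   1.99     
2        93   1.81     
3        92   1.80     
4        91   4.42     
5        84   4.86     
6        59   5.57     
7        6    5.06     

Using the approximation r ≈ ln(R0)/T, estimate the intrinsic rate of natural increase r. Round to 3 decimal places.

lx = nx/n0 = nx/100: 1, 0.99, 0.93, 0.92, 0.91, 0.84, 0.59, 0.06
R0 = Σ lx·mx = 0 + 1.9701 + 1.6833 + 1.656 + 4.0222 + 4.0824 + 3.2863 + 0.3036 = 17.0039
Σ x·lx·mx = 68.6485; T = 68.6485/17.0039 = 4.03722…
r ≈ ln(R0)/T = ln(17.0039)/4.03722… = 0.70183… → 0.702

0.702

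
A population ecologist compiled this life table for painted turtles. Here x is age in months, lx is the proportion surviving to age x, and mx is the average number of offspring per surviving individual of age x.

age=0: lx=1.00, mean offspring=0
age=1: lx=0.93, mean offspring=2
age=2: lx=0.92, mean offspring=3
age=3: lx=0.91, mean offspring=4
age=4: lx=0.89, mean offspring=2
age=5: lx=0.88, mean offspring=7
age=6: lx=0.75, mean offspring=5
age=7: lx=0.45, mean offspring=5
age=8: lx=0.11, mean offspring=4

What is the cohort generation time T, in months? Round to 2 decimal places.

4.33

lx·mx: 0, 1.86, 2.76, 3.64, 1.78, 6.16, 3.75, 2.25, 0.44 → R0 = 22.64
x·lx·mx: 0, 1.86, 5.52, 10.92, 7.12, 30.8, 22.5, 15.75, 3.52 → Σ = 97.99
T = 97.99 / 22.64 = 4.32818… → 4.33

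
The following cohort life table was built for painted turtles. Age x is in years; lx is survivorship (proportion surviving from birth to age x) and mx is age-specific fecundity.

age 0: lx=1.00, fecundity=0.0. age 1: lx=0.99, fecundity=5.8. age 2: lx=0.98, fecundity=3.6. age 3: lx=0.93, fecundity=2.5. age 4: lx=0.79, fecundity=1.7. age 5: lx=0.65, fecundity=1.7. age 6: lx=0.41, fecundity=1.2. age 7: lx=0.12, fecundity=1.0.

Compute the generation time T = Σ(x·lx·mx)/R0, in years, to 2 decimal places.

lx·mx: 0, 5.742, 3.528, 2.325, 1.343, 1.105, 0.492, 0.12 → R0 = 14.655
x·lx·mx: 0, 5.742, 7.056, 6.975, 5.372, 5.525, 2.952, 0.84 → Σ = 34.462
T = 34.462 / 14.655 = 2.351552… → 2.35

2.35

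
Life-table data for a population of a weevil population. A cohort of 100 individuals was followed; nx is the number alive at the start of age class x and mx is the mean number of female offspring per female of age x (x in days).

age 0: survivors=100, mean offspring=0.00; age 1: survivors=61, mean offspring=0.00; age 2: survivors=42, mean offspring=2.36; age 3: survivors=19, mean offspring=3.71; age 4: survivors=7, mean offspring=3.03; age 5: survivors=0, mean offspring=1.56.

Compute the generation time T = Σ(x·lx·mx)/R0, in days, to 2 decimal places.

lx = nx/n0 = nx/100: 1, 0.61, 0.42, 0.19, 0.07, 0
lx·mx: 0, 0, 0.9912, 0.7049, 0.2121, 0 → R0 = 1.9082
x·lx·mx: 0, 0, 1.9824, 2.1147, 0.8484, 0 → Σ = 4.9455
T = 4.9455 / 1.9082 = 2.591709… → 2.59

2.59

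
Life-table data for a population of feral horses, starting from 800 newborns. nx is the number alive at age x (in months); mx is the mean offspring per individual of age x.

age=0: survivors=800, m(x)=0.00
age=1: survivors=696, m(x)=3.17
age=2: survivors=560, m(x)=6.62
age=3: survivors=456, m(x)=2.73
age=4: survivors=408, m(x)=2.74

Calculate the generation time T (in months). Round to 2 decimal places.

lx = nx/n0 = nx/800: 1, 0.87, 0.7, 0.57, 0.51
lx·mx: 0, 2.7579, 4.634, 1.5561, 1.3974 → R0 = 10.3454
x·lx·mx: 0, 2.7579, 9.268, 4.6683, 5.5896 → Σ = 22.2838
T = 22.2838 / 10.3454 = 2.153981… → 2.15

2.15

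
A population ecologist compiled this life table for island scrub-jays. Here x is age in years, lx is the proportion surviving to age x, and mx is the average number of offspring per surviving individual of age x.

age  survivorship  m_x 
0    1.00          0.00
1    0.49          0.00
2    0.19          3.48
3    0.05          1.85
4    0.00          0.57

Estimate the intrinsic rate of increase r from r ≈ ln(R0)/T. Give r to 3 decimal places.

R0 = Σ lx·mx = 0 + 0 + 0.6612 + 0.0925 + 0 = 0.7537
Σ x·lx·mx = 1.5999; T = 1.5999/0.7537 = 2.12273…
r ≈ ln(R0)/T = ln(0.7537)/2.12273… = -0.13321… → -0.133

-0.133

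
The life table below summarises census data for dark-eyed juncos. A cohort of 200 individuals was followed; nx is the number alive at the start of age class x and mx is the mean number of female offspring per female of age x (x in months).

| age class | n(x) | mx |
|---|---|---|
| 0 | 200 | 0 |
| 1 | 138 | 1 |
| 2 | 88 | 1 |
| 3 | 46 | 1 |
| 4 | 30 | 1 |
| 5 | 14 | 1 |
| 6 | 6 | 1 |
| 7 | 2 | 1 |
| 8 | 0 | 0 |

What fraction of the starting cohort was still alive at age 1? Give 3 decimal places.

0.690

l_1 = n_1/n_0 = 138/200 = 0.69 → 0.690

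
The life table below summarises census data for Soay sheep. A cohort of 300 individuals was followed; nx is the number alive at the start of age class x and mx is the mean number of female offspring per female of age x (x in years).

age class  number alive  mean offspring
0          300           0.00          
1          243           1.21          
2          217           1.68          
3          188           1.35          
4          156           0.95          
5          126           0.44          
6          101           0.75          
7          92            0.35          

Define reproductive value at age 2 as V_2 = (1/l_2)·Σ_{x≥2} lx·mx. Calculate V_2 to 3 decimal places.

lx = nx/n0 = nx/300: 1, 0.81, 0.72333…, 0.62667…, 0.52, 0.42, 0.33667…, 0.30667…
lx·mx for x ≥ 2: 1.2152…, 0.846…, 0.494, 0.1848, 0.2525…, 0.107333… → sum = 3.099833…
V_2 = 3.099833… / l_2 = 3.099833… / 0.723333… = 4.285484… → 4.285

4.285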